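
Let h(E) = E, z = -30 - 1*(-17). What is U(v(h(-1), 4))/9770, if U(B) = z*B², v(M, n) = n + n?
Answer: -416/4885 ≈ -0.085159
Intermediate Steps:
z = -13 (z = -30 + 17 = -13)
v(M, n) = 2*n
U(B) = -13*B²
U(v(h(-1), 4))/9770 = -13*(2*4)²/9770 = -13*8²*(1/9770) = -13*64*(1/9770) = -832*1/9770 = -416/4885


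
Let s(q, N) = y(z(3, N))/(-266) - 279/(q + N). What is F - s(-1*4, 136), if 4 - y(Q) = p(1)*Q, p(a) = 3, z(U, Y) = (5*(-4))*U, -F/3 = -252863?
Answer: 4439279245/5852 ≈ 7.5859e+5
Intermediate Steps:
F = 758589 (F = -3*(-252863) = 758589)
z(U, Y) = -20*U
y(Q) = 4 - 3*Q
s(q, N) = -92/133 - 279/(N + q) (s(q, N) = (4 - (-60)*3)/(-266) - 279/(q + N) = (4 - 3*(-60))*(-1/266) - 279/(N + q) = (4 + 180)*(-1/266) - 279/(N + q) = 184*(-1/266) - 279/(N + q) = -92/133 - 279/(N + q))
F - s(-1*4, 136) = 758589 - (-37107 - 92*136 - (-92)*4)/(133*(136 - 1*4)) = 758589 - (-37107 - 12512 - 92*(-4))/(133*(136 - 4)) = 758589 - (-37107 - 12512 + 368)/(133*132) = 758589 - (-49251)/(133*132) = 758589 - 1*(-16417/5852) = 758589 + 16417/5852 = 4439279245/5852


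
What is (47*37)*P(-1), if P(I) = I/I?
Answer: 1739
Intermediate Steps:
P(I) = 1
(47*37)*P(-1) = (47*37)*1 = 1739*1 = 1739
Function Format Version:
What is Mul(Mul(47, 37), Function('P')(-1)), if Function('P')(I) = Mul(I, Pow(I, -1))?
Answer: 1739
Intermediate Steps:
Function('P')(I) = 1
Mul(Mul(47, 37), Function('P')(-1)) = Mul(Mul(47, 37), 1) = Mul(1739, 1) = 1739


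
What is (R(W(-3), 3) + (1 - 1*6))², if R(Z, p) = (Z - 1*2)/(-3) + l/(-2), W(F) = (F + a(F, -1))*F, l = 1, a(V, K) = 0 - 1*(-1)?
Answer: 1681/36 ≈ 46.694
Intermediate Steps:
a(V, K) = 1 (a(V, K) = 0 + 1 = 1)
W(F) = F*(1 + F) (W(F) = (F + 1)*F = (1 + F)*F = F*(1 + F))
R(Z, p) = ⅙ - Z/3 (R(Z, p) = (Z - 1*2)/(-3) + 1/(-2) = (Z - 2)*(-⅓) + 1*(-½) = (-2 + Z)*(-⅓) - ½ = (⅔ - Z/3) - ½ = ⅙ - Z/3)
(R(W(-3), 3) + (1 - 1*6))² = ((⅙ - (-1)*(1 - 3)) + (1 - 1*6))² = ((⅙ - (-1)*(-2)) + (1 - 6))² = ((⅙ - ⅓*6) - 5)² = ((⅙ - 2) - 5)² = (-11/6 - 5)² = (-41/6)² = 1681/36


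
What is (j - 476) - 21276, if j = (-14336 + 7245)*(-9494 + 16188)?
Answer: -47488906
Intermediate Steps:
j = -47467154 (j = -7091*6694 = -47467154)
(j - 476) - 21276 = (-47467154 - 476) - 21276 = -47467630 - 21276 = -47488906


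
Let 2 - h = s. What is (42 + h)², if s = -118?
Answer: 26244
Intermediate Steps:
h = 120 (h = 2 - 1*(-118) = 2 + 118 = 120)
(42 + h)² = (42 + 120)² = 162² = 26244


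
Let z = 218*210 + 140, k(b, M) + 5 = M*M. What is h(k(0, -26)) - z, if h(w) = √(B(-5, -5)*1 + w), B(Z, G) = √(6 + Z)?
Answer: -45920 + 4*√42 ≈ -45894.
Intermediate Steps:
k(b, M) = -5 + M² (k(b, M) = -5 + M*M = -5 + M²)
h(w) = √(1 + w) (h(w) = √(√(6 - 5)*1 + w) = √(√1*1 + w) = √(1*1 + w) = √(1 + w))
z = 45920 (z = 45780 + 140 = 45920)
h(k(0, -26)) - z = √(1 + (-5 + (-26)²)) - 1*45920 = √(1 + (-5 + 676)) - 45920 = √(1 + 671) - 45920 = √672 - 45920 = 4*√42 - 45920 = -45920 + 4*√42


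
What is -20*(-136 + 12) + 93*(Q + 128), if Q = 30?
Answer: 17174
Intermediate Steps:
-20*(-136 + 12) + 93*(Q + 128) = -20*(-136 + 12) + 93*(30 + 128) = -20*(-124) + 93*158 = 2480 + 14694 = 17174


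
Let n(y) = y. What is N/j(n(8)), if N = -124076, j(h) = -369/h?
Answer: 992608/369 ≈ 2690.0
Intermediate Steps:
N/j(n(8)) = -124076/((-369/8)) = -124076/((-369*1/8)) = -124076/(-369/8) = -124076*(-8/369) = 992608/369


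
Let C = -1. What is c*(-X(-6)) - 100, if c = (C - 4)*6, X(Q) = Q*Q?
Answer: 980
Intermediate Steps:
X(Q) = Q²
c = -30 (c = (-1 - 4)*6 = -5*6 = -30)
c*(-X(-6)) - 100 = -(-30)*(-6)² - 100 = -(-30)*36 - 100 = -30*(-36) - 100 = 1080 - 100 = 980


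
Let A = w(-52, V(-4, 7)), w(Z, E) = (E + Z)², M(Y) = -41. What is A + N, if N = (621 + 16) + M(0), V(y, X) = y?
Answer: 3732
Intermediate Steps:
A = 3136 (A = (-4 - 52)² = (-56)² = 3136)
N = 596 (N = (621 + 16) - 41 = 637 - 41 = 596)
A + N = 3136 + 596 = 3732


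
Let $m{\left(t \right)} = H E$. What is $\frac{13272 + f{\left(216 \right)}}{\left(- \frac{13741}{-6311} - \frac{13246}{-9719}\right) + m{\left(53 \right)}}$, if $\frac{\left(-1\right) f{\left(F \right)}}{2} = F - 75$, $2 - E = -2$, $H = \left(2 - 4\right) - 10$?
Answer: $- \frac{796762550910}{2727012947} \approx -292.17$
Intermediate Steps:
$H = -12$ ($H = \left(2 - 4\right) - 10 = -2 - 10 = -12$)
$E = 4$ ($E = 2 - -2 = 2 + 2 = 4$)
$m{\left(t \right)} = -48$ ($m{\left(t \right)} = \left(-12\right) 4 = -48$)
$f{\left(F \right)} = 150 - 2 F$ ($f{\left(F \right)} = - 2 \left(F - 75\right) = - 2 \left(-75 + F\right) = 150 - 2 F$)
$\frac{13272 + f{\left(216 \right)}}{\left(- \frac{13741}{-6311} - \frac{13246}{-9719}\right) + m{\left(53 \right)}} = \frac{13272 + \left(150 - 432\right)}{\left(- \frac{13741}{-6311} - \frac{13246}{-9719}\right) - 48} = \frac{13272 + \left(150 - 432\right)}{\left(\left(-13741\right) \left(- \frac{1}{6311}\right) - - \frac{13246}{9719}\right) - 48} = \frac{13272 - 282}{\left(\frac{13741}{6311} + \frac{13246}{9719}\right) - 48} = \frac{12990}{\frac{217144285}{61336609} - 48} = \frac{12990}{- \frac{2727012947}{61336609}} = 12990 \left(- \frac{61336609}{2727012947}\right) = - \frac{796762550910}{2727012947}$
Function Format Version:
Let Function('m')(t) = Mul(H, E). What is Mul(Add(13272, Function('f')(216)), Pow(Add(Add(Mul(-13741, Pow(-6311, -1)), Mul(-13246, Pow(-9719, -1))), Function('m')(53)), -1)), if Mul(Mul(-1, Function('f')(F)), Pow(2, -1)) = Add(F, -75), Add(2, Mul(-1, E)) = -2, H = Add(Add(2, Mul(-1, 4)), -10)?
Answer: Rational(-796762550910, 2727012947) ≈ -292.17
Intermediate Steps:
H = -12 (H = Add(Add(2, -4), -10) = Add(-2, -10) = -12)
E = 4 (E = Add(2, Mul(-1, -2)) = Add(2, 2) = 4)
Function('m')(t) = -48 (Function('m')(t) = Mul(-12, 4) = -48)
Function('f')(F) = Add(150, Mul(-2, F)) (Function('f')(F) = Mul(-2, Add(F, -75)) = Mul(-2, Add(-75, F)) = Add(150, Mul(-2, F)))
Mul(Add(13272, Function('f')(216)), Pow(Add(Add(Mul(-13741, Pow(-6311, -1)), Mul(-13246, Pow(-9719, -1))), Function('m')(53)), -1)) = Mul(Add(13272, Add(150, Mul(-2, 216))), Pow(Add(Add(Mul(-13741, Pow(-6311, -1)), Mul(-13246, Pow(-9719, -1))), -48), -1)) = Mul(Add(13272, Add(150, -432)), Pow(Add(Add(Mul(-13741, Rational(-1, 6311)), Mul(-13246, Rational(-1, 9719))), -48), -1)) = Mul(Add(13272, -282), Pow(Add(Add(Rational(13741, 6311), Rational(13246, 9719)), -48), -1)) = Mul(12990, Pow(Add(Rational(217144285, 61336609), -48), -1)) = Mul(12990, Pow(Rational(-2727012947, 61336609), -1)) = Mul(12990, Rational(-61336609, 2727012947)) = Rational(-796762550910, 2727012947)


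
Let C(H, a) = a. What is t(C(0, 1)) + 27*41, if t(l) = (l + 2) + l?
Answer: 1111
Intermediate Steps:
t(l) = 2 + 2*l (t(l) = (2 + l) + l = 2 + 2*l)
t(C(0, 1)) + 27*41 = (2 + 2*1) + 27*41 = (2 + 2) + 1107 = 4 + 1107 = 1111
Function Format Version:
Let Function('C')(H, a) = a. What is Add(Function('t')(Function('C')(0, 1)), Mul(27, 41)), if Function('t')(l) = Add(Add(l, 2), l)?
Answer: 1111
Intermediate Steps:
Function('t')(l) = Add(2, Mul(2, l)) (Function('t')(l) = Add(Add(2, l), l) = Add(2, Mul(2, l)))
Add(Function('t')(Function('C')(0, 1)), Mul(27, 41)) = Add(Add(2, Mul(2, 1)), Mul(27, 41)) = Add(Add(2, 2), 1107) = Add(4, 1107) = 1111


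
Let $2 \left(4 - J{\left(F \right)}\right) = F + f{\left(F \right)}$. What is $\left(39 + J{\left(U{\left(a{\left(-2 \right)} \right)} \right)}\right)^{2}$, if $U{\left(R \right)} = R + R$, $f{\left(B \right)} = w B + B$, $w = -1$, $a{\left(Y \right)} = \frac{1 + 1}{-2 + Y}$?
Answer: $\frac{7569}{4} \approx 1892.3$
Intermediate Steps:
$a{\left(Y \right)} = \frac{2}{-2 + Y}$
$f{\left(B \right)} = 0$ ($f{\left(B \right)} = - B + B = 0$)
$U{\left(R \right)} = 2 R$
$J{\left(F \right)} = 4 - \frac{F}{2}$ ($J{\left(F \right)} = 4 - \frac{F + 0}{2} = 4 - \frac{F}{2}$)
$\left(39 + J{\left(U{\left(a{\left(-2 \right)} \right)} \right)}\right)^{2} = \left(39 + \left(4 - \frac{2 \frac{2}{-2 - 2}}{2}\right)\right)^{2} = \left(39 + \left(4 - \frac{2 \frac{2}{-4}}{2}\right)\right)^{2} = \left(39 + \left(4 - \frac{2 \cdot 2 \left(- \frac{1}{4}\right)}{2}\right)\right)^{2} = \left(39 + \left(4 - \frac{2 \left(- \frac{1}{2}\right)}{2}\right)\right)^{2} = \left(39 + \left(4 - - \frac{1}{2}\right)\right)^{2} = \left(39 + \left(4 + \frac{1}{2}\right)\right)^{2} = \left(39 + \frac{9}{2}\right)^{2} = \left(\frac{87}{2}\right)^{2} = \frac{7569}{4}$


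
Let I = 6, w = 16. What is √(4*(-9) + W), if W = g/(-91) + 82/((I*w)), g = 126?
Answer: I*√889005/156 ≈ 6.044*I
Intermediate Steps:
W = -331/624 (W = 126/(-91) + 82/((6*16)) = 126*(-1/91) + 82/96 = -18/13 + 82*(1/96) = -18/13 + 41/48 = -331/624 ≈ -0.53045)
√(4*(-9) + W) = √(4*(-9) - 331/624) = √(-36 - 331/624) = √(-22795/624) = I*√889005/156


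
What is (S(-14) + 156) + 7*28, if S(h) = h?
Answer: 338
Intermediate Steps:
(S(-14) + 156) + 7*28 = (-14 + 156) + 7*28 = 142 + 196 = 338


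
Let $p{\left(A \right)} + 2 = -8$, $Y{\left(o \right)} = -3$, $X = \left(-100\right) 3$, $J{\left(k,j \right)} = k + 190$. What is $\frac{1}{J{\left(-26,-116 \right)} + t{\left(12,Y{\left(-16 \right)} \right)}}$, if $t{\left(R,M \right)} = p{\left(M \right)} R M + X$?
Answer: $\frac{1}{224} \approx 0.0044643$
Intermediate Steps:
$J{\left(k,j \right)} = 190 + k$
$X = -300$
$p{\left(A \right)} = -10$ ($p{\left(A \right)} = -2 - 8 = -10$)
$t{\left(R,M \right)} = -300 - 10 M R$ ($t{\left(R,M \right)} = - 10 R M - 300 = - 10 M R - 300 = -300 - 10 M R$)
$\frac{1}{J{\left(-26,-116 \right)} + t{\left(12,Y{\left(-16 \right)} \right)}} = \frac{1}{\left(190 - 26\right) - \left(300 - 360\right)} = \frac{1}{164 + \left(-300 + 360\right)} = \frac{1}{164 + 60} = \frac{1}{224}$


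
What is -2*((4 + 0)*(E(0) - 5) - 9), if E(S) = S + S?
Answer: 58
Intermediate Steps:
E(S) = 2*S
-2*((4 + 0)*(E(0) - 5) - 9) = -2*((4 + 0)*(2*0 - 5) - 9) = -2*(4*(0 - 5) - 9) = -2*(4*(-5) - 9) = -2*(-20 - 9) = -2*(-29) = 58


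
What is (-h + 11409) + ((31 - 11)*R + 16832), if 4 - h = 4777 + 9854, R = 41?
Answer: 43688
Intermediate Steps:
h = -14627 (h = 4 - (4777 + 9854) = 4 - 1*14631 = 4 - 14631 = -14627)
(-h + 11409) + ((31 - 11)*R + 16832) = (-1*(-14627) + 11409) + ((31 - 11)*41 + 16832) = (14627 + 11409) + (20*41 + 16832) = 26036 + (820 + 16832) = 26036 + 17652 = 43688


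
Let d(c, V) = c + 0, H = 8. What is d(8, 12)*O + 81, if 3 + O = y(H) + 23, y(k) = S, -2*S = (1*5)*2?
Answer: 201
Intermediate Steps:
S = -5 (S = -1*5*2/2 = -5*2/2 = -½*10 = -5)
d(c, V) = c
y(k) = -5
O = 15 (O = -3 + (-5 + 23) = -3 + 18 = 15)
d(8, 12)*O + 81 = 8*15 + 81 = 120 + 81 = 201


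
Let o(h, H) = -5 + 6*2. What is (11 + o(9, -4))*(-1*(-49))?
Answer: 882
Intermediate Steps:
o(h, H) = 7 (o(h, H) = -5 + 12 = 7)
(11 + o(9, -4))*(-1*(-49)) = (11 + 7)*(-1*(-49)) = 18*49 = 882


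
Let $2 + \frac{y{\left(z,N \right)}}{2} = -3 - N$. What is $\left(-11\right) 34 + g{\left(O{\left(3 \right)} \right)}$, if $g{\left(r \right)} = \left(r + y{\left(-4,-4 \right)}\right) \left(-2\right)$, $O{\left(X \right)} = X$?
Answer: $-376$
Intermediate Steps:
$y{\left(z,N \right)} = -10 - 2 N$ ($y{\left(z,N \right)} = -4 + 2 \left(-3 - N\right) = -4 - \left(6 + 2 N\right) = -10 - 2 N$)
$g{\left(r \right)} = 4 - 2 r$ ($g{\left(r \right)} = \left(r - 2\right) \left(-2\right) = \left(-2 + r\right) \left(-2\right) = 4 - 2 r$)
$\left(-11\right) 34 + g{\left(O{\left(3 \right)} \right)} = \left(-11\right) 34 + \left(4 - 6\right) = -374 + \left(4 - 6\right) = -374 - 2 = -376$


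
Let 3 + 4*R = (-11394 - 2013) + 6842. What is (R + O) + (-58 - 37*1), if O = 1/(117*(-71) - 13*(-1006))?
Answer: -8287226/4771 ≈ -1737.0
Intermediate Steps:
R = -1642 (R = -¾ + ((-11394 - 2013) + 6842)/4 = -¾ + (-13407 + 6842)/4 = -¾ + (¼)*(-6565) = -¾ - 6565/4 = -1642)
O = 1/4771 (O = 1/(-8307 + 13078) = 1/4771 ≈ 0.00020960)
(R + O) + (-58 - 37*1) = (-1642 + 1/4771) + (-58 - 37*1) = -7833981/4771 + (-58 - 37) = -7833981/4771 - 95 = -8287226/4771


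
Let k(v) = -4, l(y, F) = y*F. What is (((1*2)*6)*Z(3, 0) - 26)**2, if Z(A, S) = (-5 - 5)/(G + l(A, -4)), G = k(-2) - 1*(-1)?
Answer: 324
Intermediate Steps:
l(y, F) = F*y
G = -3 (G = -4 - 1*(-1) = -4 + 1 = -3)
Z(A, S) = -10/(-3 - 4*A) (Z(A, S) = (-5 - 5)/(-3 - 4*A) = -10/(-3 - 4*A))
(((1*2)*6)*Z(3, 0) - 26)**2 = (((1*2)*6)*(10/(3 + 4*3)) - 26)**2 = ((2*6)*(10/(3 + 12)) - 26)**2 = (12*(10/15) - 26)**2 = (12*(10*(1/15)) - 26)**2 = (12*(2/3) - 26)**2 = (8 - 26)**2 = (-18)**2 = 324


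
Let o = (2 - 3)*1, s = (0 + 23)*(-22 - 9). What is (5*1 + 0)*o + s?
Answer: -718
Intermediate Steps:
s = -713 (s = 23*(-31) = -713)
o = -1 (o = -1*1 = -1)
(5*1 + 0)*o + s = (5*1 + 0)*(-1) - 713 = (5 + 0)*(-1) - 713 = 5*(-1) - 713 = -5 - 713 = -718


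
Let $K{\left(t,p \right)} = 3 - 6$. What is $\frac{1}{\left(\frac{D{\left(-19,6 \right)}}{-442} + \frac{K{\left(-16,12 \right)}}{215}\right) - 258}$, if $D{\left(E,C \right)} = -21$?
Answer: $- \frac{95030}{24514551} \approx -0.0038765$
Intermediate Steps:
$K{\left(t,p \right)} = -3$
$\frac{1}{\left(\frac{D{\left(-19,6 \right)}}{-442} + \frac{K{\left(-16,12 \right)}}{215}\right) - 258} = \frac{1}{\left(- \frac{21}{-442} - \frac{3}{215}\right) - 258} = \frac{1}{\left(\left(-21\right) \left(- \frac{1}{442}\right) - \frac{3}{215}\right) - 258} = \frac{1}{\left(\frac{21}{442} - \frac{3}{215}\right) - 258} = \frac{1}{\frac{3189}{95030} - 258} = \frac{1}{- \frac{24514551}{95030}} = - \frac{95030}{24514551}$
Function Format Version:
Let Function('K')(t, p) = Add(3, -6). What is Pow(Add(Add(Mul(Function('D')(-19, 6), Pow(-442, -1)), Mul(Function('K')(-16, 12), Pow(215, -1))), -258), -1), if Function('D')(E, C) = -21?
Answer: Rational(-95030, 24514551) ≈ -0.0038765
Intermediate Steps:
Function('K')(t, p) = -3
Pow(Add(Add(Mul(Function('D')(-19, 6), Pow(-442, -1)), Mul(Function('K')(-16, 12), Pow(215, -1))), -258), -1) = Pow(Add(Add(Mul(-21, Pow(-442, -1)), Mul(-3, Pow(215, -1))), -258), -1) = Pow(Add(Add(Mul(-21, Rational(-1, 442)), Mul(-3, Rational(1, 215))), -258), -1) = Pow(Add(Add(Rational(21, 442), Rational(-3, 215)), -258), -1) = Pow(Add(Rational(3189, 95030), -258), -1) = Pow(Rational(-24514551, 95030), -1) = Rational(-95030, 24514551)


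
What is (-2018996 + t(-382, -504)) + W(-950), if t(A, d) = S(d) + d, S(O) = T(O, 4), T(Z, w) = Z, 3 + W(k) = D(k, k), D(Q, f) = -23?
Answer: -2020030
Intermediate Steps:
W(k) = -26 (W(k) = -3 - 23 = -26)
S(O) = O
t(A, d) = 2*d (t(A, d) = d + d = 2*d)
(-2018996 + t(-382, -504)) + W(-950) = (-2018996 + 2*(-504)) - 26 = (-2018996 - 1008) - 26 = -2020004 - 26 = -2020030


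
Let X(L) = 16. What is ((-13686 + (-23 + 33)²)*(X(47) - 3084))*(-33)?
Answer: -1375500984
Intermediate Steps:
((-13686 + (-23 + 33)²)*(X(47) - 3084))*(-33) = ((-13686 + (-23 + 33)²)*(16 - 3084))*(-33) = ((-13686 + 10²)*(-3068))*(-33) = ((-13686 + 100)*(-3068))*(-33) = -13586*(-3068)*(-33) = 41681848*(-33) = -1375500984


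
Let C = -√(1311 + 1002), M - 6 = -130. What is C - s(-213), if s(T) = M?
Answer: 124 - 3*√257 ≈ 75.906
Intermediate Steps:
M = -124 (M = 6 - 130 = -124)
s(T) = -124
C = -3*√257 (C = -√2313 = -3*√257 ≈ -48.094)
C - s(-213) = -3*√257 - 1*(-124) = -3*√257 + 124 = 124 - 3*√257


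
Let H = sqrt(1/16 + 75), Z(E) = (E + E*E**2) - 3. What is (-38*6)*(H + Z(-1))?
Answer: 1140 - 57*sqrt(1201) ≈ -835.36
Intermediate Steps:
Z(E) = -3 + E + E**3 (Z(E) = (E + E**3) - 3 = -3 + E + E**3)
H = sqrt(1201)/4 (H = sqrt(1/16 + 75) = sqrt(1201/16) = sqrt(1201)/4 ≈ 8.6639)
(-38*6)*(H + Z(-1)) = (-38*6)*(sqrt(1201)/4 + (-3 - 1 + (-1)**3)) = -228*(sqrt(1201)/4 + (-3 - 1 - 1)) = -228*(sqrt(1201)/4 - 5) = -228*(-5 + sqrt(1201)/4) = 1140 - 57*sqrt(1201)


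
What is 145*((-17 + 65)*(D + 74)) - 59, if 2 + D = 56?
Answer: 890821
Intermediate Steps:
D = 54 (D = -2 + 56 = 54)
145*((-17 + 65)*(D + 74)) - 59 = 145*((-17 + 65)*(54 + 74)) - 59 = 145*(48*128) - 59 = 145*6144 - 59 = 890880 - 59 = 890821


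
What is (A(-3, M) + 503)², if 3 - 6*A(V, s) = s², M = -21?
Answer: 184900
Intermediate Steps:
A(V, s) = ½ - s²/6
(A(-3, M) + 503)² = ((½ - ⅙*(-21)²) + 503)² = ((½ - ⅙*441) + 503)² = ((½ - 147/2) + 503)² = (-73 + 503)² = 430² = 184900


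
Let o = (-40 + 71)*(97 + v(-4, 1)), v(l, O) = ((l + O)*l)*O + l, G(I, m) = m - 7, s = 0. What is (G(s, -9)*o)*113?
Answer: -5885040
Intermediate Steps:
G(I, m) = -7 + m
v(l, O) = l + O*l*(O + l) (v(l, O) = ((O + l)*l)*O + l = (l*(O + l))*O + l = O*l*(O + l) + l = l + O*l*(O + l))
o = 3255 (o = (-40 + 71)*(97 - 4*(1 + 1² + 1*(-4))) = 31*(97 - 4*(1 + 1 - 4)) = 31*(97 - 4*(-2)) = 31*(97 + 8) = 31*105 = 3255)
(G(s, -9)*o)*113 = ((-7 - 9)*3255)*113 = -16*3255*113 = -52080*113 = -5885040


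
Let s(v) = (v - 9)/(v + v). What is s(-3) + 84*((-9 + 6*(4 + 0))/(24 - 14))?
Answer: 128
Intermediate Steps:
s(v) = (-9 + v)/(2*v) (s(v) = (-9 + v)/((2*v)) = (-9 + v)*(1/(2*v)) = (-9 + v)/(2*v))
s(-3) + 84*((-9 + 6*(4 + 0))/(24 - 14)) = (½)*(-9 - 3)/(-3) + 84*((-9 + 6*(4 + 0))/(24 - 14)) = (½)*(-⅓)*(-12) + 84*((-9 + 6*4)/10) = 2 + 84*((-9 + 24)*(⅒)) = 2 + 84*(15*(⅒)) = 2 + 84*(3/2) = 2 + 126 = 128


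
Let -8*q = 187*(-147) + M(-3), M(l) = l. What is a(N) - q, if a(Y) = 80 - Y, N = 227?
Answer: -7167/2 ≈ -3583.5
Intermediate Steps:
q = 6873/2 (q = -(187*(-147) - 3)/8 = -(-27489 - 3)/8 = -⅛*(-27492) = 6873/2 ≈ 3436.5)
a(N) - q = (80 - 1*227) - 1*6873/2 = (80 - 227) - 6873/2 = -147 - 6873/2 = -7167/2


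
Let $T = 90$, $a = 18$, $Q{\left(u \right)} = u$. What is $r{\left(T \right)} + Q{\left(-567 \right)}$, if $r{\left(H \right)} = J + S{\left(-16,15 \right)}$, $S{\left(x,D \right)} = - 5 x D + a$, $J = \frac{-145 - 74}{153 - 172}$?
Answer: $\frac{12588}{19} \approx 662.53$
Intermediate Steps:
$J = \frac{219}{19}$ ($J = - \frac{219}{-19} = \left(-219\right) \left(- \frac{1}{19}\right) = \frac{219}{19} \approx 11.526$)
$S{\left(x,D \right)} = 18 - 5 D x$ ($S{\left(x,D \right)} = - 5 x D + 18 = - 5 D x + 18 = 18 - 5 D x$)
$r{\left(H \right)} = \frac{23361}{19}$ ($r{\left(H \right)} = \frac{219}{19} - \left(-18 + 75 \left(-16\right)\right) = \frac{219}{19} + \left(18 + 1200\right) = \frac{219}{19} + 1218 = \frac{23361}{19}$)
$r{\left(T \right)} + Q{\left(-567 \right)} = \frac{23361}{19} - 567 = \frac{12588}{19}$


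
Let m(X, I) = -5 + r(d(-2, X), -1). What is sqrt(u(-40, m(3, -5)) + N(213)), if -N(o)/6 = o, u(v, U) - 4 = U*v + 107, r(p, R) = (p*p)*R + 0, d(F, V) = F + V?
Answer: 3*I*sqrt(103) ≈ 30.447*I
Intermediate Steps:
r(p, R) = R*p**2 (r(p, R) = p**2*R + 0 = R*p**2 + 0 = R*p**2)
m(X, I) = -5 - (-2 + X)**2
u(v, U) = 111 + U*v (u(v, U) = 4 + (U*v + 107) = 4 + (107 + U*v) = 111 + U*v)
N(o) = -6*o
sqrt(u(-40, m(3, -5)) + N(213)) = sqrt((111 + (-5 - (-2 + 3)**2)*(-40)) - 6*213) = sqrt((111 + (-5 - 1*1**2)*(-40)) - 1278) = sqrt((111 + (-5 - 1*1)*(-40)) - 1278) = sqrt((111 + (-5 - 1)*(-40)) - 1278) = sqrt((111 - 6*(-40)) - 1278) = sqrt((111 + 240) - 1278) = sqrt(351 - 1278) = sqrt(-927) = 3*I*sqrt(103)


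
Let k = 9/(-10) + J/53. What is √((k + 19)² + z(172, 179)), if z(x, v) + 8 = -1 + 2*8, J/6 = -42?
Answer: √51993629/530 ≈ 13.605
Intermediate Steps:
J = -252 (J = 6*(-42) = -252)
k = -2997/530 (k = 9/(-10) - 252/53 = 9*(-⅒) - 252*1/53 = -9/10 - 252/53 = -2997/530 ≈ -5.6547)
z(x, v) = 7 (z(x, v) = -8 + (-1 + 2*8) = -8 + (-1 + 16) = -8 + 15 = 7)
√((k + 19)² + z(172, 179)) = √((-2997/530 + 19)² + 7) = √((7073/530)² + 7) = √(50027329/280900 + 7) = √(51993629/280900) = √51993629/530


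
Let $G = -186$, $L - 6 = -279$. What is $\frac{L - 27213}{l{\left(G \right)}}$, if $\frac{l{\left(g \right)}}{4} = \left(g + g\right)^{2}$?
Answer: $- \frac{1527}{30752} \approx -0.049655$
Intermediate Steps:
$L = -273$ ($L = 6 - 279 = -273$)
$l{\left(g \right)} = 16 g^{2}$ ($l{\left(g \right)} = 4 \left(g + g\right)^{2} = 4 \left(2 g\right)^{2} = 4 \cdot 4 g^{2} = 16 g^{2}$)
$\frac{L - 27213}{l{\left(G \right)}} = \frac{-273 - 27213}{16 \left(-186\right)^{2}} = \frac{-273 - 27213}{16 \cdot 34596} = - \frac{27486}{553536} = \left(-27486\right) \frac{1}{553536} = - \frac{1527}{30752}$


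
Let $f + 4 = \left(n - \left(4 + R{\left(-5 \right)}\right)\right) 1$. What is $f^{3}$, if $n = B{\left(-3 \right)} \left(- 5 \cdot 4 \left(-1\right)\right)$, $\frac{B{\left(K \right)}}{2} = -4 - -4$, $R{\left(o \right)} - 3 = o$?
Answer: $-216$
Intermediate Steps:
$R{\left(o \right)} = 3 + o$
$B{\left(K \right)} = 0$ ($B{\left(K \right)} = 2 \left(-4 - -4\right) = 2 \left(-4 + 4\right) = 2 \cdot 0 = 0$)
$n = 0$ ($n = 0 \left(- 5 \cdot 4 \left(-1\right)\right) = 0 \left(- 20 \left(-1\right)\right) = 0 \left(\left(-1\right) \left(-20\right)\right) = 0 \cdot 20 = 0$)
$f = -6$ ($f = -4 + \left(0 - 2\right) 1 = -4 - 2 = -6$)
$f^{3} = \left(-6\right)^{3} = -216$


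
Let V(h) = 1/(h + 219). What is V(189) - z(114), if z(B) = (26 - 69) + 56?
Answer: -5303/408 ≈ -12.998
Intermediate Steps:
V(h) = 1/(219 + h)
z(B) = 13 (z(B) = -43 + 56 = 13)
V(189) - z(114) = 1/(219 + 189) - 1*13 = 1/408 - 13 = -5303/408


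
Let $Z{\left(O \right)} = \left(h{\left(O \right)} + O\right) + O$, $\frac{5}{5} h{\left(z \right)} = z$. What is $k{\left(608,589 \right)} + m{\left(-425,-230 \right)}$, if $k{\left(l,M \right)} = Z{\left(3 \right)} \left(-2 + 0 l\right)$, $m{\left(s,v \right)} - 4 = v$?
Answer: $-244$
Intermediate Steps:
$h{\left(z \right)} = z$
$Z{\left(O \right)} = 3 O$ ($Z{\left(O \right)} = \left(O + O\right) + O = 2 O + O = 3 O$)
$m{\left(s,v \right)} = 4 + v$
$k{\left(l,M \right)} = -18$ ($k{\left(l,M \right)} = 3 \cdot 3 \left(-2 + 0 l\right) = 9 \left(-2 + 0\right) = 9 \left(-2\right) = -18$)
$k{\left(608,589 \right)} + m{\left(-425,-230 \right)} = -18 + \left(4 - 230\right) = -18 - 226 = -244$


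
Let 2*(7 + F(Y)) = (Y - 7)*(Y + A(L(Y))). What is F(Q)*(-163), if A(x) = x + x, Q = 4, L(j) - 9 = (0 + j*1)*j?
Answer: 14344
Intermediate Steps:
L(j) = 9 + j**2 (L(j) = 9 + (0 + j*1)*j = 9 + (0 + j)*j = 9 + j*j = 9 + j**2)
A(x) = 2*x
F(Y) = -7 + (-7 + Y)*(18 + Y + 2*Y**2)/2 (F(Y) = -7 + ((Y - 7)*(Y + 2*(9 + Y**2)))/2 = -7 + ((-7 + Y)*(Y + (18 + 2*Y**2)))/2 = -7 + ((-7 + Y)*(18 + Y + 2*Y**2))/2 = -7 + (-7 + Y)*(18 + Y + 2*Y**2)/2)
F(Q)*(-163) = (-70 + 4**3 - 13/2*4**2 + (11/2)*4)*(-163) = (-70 + 64 - 13/2*16 + 22)*(-163) = (-70 + 64 - 104 + 22)*(-163) = -88*(-163) = 14344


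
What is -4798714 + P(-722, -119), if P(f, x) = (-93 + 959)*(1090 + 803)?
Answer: -3159376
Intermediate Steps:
P(f, x) = 1639338 (P(f, x) = 866*1893 = 1639338)
-4798714 + P(-722, -119) = -4798714 + 1639338 = -3159376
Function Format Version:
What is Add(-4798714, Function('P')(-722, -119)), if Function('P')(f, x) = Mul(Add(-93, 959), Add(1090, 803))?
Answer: -3159376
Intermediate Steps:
Function('P')(f, x) = 1639338 (Function('P')(f, x) = Mul(866, 1893) = 1639338)
Add(-4798714, Function('P')(-722, -119)) = Add(-4798714, 1639338) = -3159376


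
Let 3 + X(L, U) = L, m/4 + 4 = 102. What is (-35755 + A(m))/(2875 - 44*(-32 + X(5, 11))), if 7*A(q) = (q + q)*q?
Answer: 8149/4195 ≈ 1.9426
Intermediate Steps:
m = 392 (m = -16 + 4*102 = -16 + 408 = 392)
X(L, U) = -3 + L
A(q) = 2*q²/7 (A(q) = ((q + q)*q)/7 = ((2*q)*q)/7 = (2*q²)/7 = 2*q²/7)
(-35755 + A(m))/(2875 - 44*(-32 + X(5, 11))) = (-35755 + (2/7)*392²)/(2875 - 44*(-32 + (-3 + 5))) = (-35755 + (2/7)*153664)/(2875 - 44*(-32 + 2)) = (-35755 + 43904)/(2875 - 44*(-30)) = 8149/(2875 + 1320) = 8149/4195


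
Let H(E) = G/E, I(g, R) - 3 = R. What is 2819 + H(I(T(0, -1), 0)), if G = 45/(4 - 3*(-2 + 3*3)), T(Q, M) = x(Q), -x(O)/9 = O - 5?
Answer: 47908/17 ≈ 2818.1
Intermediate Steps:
x(O) = 45 - 9*O (x(O) = -9*(O - 5) = -9*(-5 + O) = 45 - 9*O)
T(Q, M) = 45 - 9*Q
I(g, R) = 3 + R
G = -45/17 (G = 45/(4 - 3*(-2 + 9)) = 45/(4 - 3*7) = 45/(4 - 21) = 45/(-17) = 45*(-1/17) = -45/17 ≈ -2.6471)
H(E) = -45/(17*E)
2819 + H(I(T(0, -1), 0)) = 2819 - 45/(17*(3 + 0)) = 2819 - 45/17/3 = 2819 - 45/17*1/3 = 2819 - 15/17 = 47908/17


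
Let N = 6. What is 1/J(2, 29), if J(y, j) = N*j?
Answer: 1/174 ≈ 0.0057471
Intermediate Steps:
J(y, j) = 6*j
1/J(2, 29) = 1/(6*29) = 1/174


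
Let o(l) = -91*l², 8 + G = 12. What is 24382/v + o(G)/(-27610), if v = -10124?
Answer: -164611619/69880910 ≈ -2.3556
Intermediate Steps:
G = 4 (G = -8 + 12 = 4)
24382/v + o(G)/(-27610) = 24382/(-10124) - 91*4²/(-27610) = 24382*(-1/10124) - 91*16*(-1/27610) = -12191/5062 - 1456*(-1/27610) = -12191/5062 + 728/13805 = -164611619/69880910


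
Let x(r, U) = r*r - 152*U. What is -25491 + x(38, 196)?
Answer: -53839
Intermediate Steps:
x(r, U) = r² - 152*U
-25491 + x(38, 196) = -25491 + (38² - 152*196) = -25491 + (1444 - 29792) = -25491 - 28348 = -53839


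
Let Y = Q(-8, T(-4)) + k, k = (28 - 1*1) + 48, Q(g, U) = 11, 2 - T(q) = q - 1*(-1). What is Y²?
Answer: 7396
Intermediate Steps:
T(q) = 1 - q (T(q) = 2 - (q - 1*(-1)) = 2 - (q + 1) = 2 - (1 + q) = 2 + (-1 - q) = 1 - q)
k = 75 (k = (28 - 1) + 48 = 27 + 48 = 75)
Y = 86 (Y = 11 + 75 = 86)
Y² = 86² = 7396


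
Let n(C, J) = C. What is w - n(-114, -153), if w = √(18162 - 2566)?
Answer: 114 + 2*√3899 ≈ 238.88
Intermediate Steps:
w = 2*√3899 (w = √15596 = 2*√3899 ≈ 124.88)
w - n(-114, -153) = 2*√3899 - 1*(-114) = 2*√3899 + 114 = 114 + 2*√3899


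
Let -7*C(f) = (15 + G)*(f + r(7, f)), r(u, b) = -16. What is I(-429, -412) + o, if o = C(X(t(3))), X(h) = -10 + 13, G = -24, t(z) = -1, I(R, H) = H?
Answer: -3001/7 ≈ -428.71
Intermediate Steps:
X(h) = 3
C(f) = -144/7 + 9*f/7 (C(f) = -(15 - 24)*(f - 16)/7 = -(-9)*(-16 + f)/7 = -(144 - 9*f)/7 = -144/7 + 9*f/7)
o = -117/7 (o = -144/7 + (9/7)*3 = -144/7 + 27/7 = -117/7 ≈ -16.714)
I(-429, -412) + o = -412 - 117/7 = -3001/7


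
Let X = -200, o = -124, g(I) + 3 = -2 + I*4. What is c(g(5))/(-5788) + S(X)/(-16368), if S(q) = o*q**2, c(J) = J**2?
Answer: 57872575/191004 ≈ 302.99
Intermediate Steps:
g(I) = -5 + 4*I (g(I) = -3 + (-2 + I*4) = -3 + (-2 + 4*I) = -5 + 4*I)
S(q) = -124*q**2
c(g(5))/(-5788) + S(X)/(-16368) = (-5 + 4*5)**2/(-5788) - 124*(-200)**2/(-16368) = (-5 + 20)**2*(-1/5788) - 124*40000*(-1/16368) = 15**2*(-1/5788) - 4960000*(-1/16368) = 225*(-1/5788) + 10000/33 = -225/5788 + 10000/33 = 57872575/191004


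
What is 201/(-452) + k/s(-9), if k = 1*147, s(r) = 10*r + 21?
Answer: -26771/10396 ≈ -2.5751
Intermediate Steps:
s(r) = 21 + 10*r
k = 147
201/(-452) + k/s(-9) = 201/(-452) + 147/(21 + 10*(-9)) = 201*(-1/452) + 147/(21 - 90) = -201/452 + 147/(-69) = -201/452 + 147*(-1/69) = -201/452 - 49/23 = -26771/10396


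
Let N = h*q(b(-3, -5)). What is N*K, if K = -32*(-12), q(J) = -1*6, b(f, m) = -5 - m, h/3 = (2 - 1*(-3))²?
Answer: -172800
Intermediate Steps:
h = 75 (h = 3*(2 - 1*(-3))² = 3*(2 + 3)² = 3*5² = 3*25 = 75)
q(J) = -6
N = -450 (N = 75*(-6) = -450)
K = 384
N*K = -450*384 = -172800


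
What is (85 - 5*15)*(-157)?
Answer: -1570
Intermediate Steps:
(85 - 5*15)*(-157) = (85 - 75)*(-157) = 10*(-157) = -1570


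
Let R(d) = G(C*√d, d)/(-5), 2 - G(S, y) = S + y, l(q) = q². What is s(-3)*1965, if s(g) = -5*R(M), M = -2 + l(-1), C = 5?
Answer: 5895 - 9825*I ≈ 5895.0 - 9825.0*I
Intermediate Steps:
G(S, y) = 2 - S - y (G(S, y) = 2 - (S + y) = 2 + (-S - y) = 2 - S - y)
M = -1 (M = -2 + (-1)² = -2 + 1 = -1)
R(d) = -⅖ + √d + d/5 (R(d) = (2 - 5*√d - d)/(-5) = (2 - 5*√d - d)*(-⅕) = (2 - d - 5*√d)*(-⅕) = -⅖ + √d + d/5)
s(g) = 3 - 5*I (s(g) = -5*(-⅖ + √(-1) + (⅕)*(-1)) = -5*(-⅖ + I - ⅕) = -5*(-⅗ + I) = 3 - 5*I)
s(-3)*1965 = (3 - 5*I)*1965 = 5895 - 9825*I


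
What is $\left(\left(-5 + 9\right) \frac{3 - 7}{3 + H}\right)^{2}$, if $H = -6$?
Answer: $\frac{256}{9} \approx 28.444$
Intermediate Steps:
$\left(\left(-5 + 9\right) \frac{3 - 7}{3 + H}\right)^{2} = \left(\left(-5 + 9\right) \frac{3 - 7}{3 - 6}\right)^{2} = \left(4 \left(- \frac{4}{-3}\right)\right)^{2} = \left(4 \left(\left(-4\right) \left(- \frac{1}{3}\right)\right)\right)^{2} = \left(4 \cdot \frac{4}{3}\right)^{2} = \left(\frac{16}{3}\right)^{2} = \frac{256}{9}$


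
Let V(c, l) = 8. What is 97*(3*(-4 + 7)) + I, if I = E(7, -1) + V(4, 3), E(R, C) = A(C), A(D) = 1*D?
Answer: 880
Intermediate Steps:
A(D) = D
E(R, C) = C
I = 7 (I = -1 + 8 = 7)
97*(3*(-4 + 7)) + I = 97*(3*(-4 + 7)) + 7 = 97*(3*3) + 7 = 97*9 + 7 = 873 + 7 = 880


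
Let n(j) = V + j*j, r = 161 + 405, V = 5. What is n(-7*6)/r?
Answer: 1769/566 ≈ 3.1254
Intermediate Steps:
r = 566
n(j) = 5 + j**2 (n(j) = 5 + j*j = 5 + j**2)
n(-7*6)/r = (5 + (-7*6)**2)/566 = (5 + (-42)**2)*(1/566) = (5 + 1764)*(1/566) = 1769*(1/566) = 1769/566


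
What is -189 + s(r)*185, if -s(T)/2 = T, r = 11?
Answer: -4259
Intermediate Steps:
s(T) = -2*T
-189 + s(r)*185 = -189 - 2*11*185 = -189 - 22*185 = -189 - 4070 = -4259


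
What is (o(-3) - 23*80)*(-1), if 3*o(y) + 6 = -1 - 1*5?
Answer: 1844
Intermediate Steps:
o(y) = -4 (o(y) = -2 + (-1 - 1*5)/3 = -2 + (-1 - 5)/3 = -2 + (⅓)*(-6) = -2 - 2 = -4)
(o(-3) - 23*80)*(-1) = (-4 - 23*80)*(-1) = (-4 - 1840)*(-1) = -1844*(-1) = 1844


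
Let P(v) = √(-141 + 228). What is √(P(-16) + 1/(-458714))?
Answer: √(-458714 + 210418533796*√87)/458714 ≈ 3.0541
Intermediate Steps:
P(v) = √87
√(P(-16) + 1/(-458714)) = √(√87 + 1/(-458714)) = √(√87 - 1/458714) = √(-1/458714 + √87)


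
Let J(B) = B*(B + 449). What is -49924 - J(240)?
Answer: -215284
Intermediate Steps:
J(B) = B*(449 + B)
-49924 - J(240) = -49924 - 240*(449 + 240) = -49924 - 240*689 = -49924 - 1*165360 = -49924 - 165360 = -215284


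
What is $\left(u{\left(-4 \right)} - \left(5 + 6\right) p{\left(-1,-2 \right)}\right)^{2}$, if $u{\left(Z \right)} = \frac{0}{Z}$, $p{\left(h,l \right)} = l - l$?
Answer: $0$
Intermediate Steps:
$p{\left(h,l \right)} = 0$
$u{\left(Z \right)} = 0$
$\left(u{\left(-4 \right)} - \left(5 + 6\right) p{\left(-1,-2 \right)}\right)^{2} = \left(0 - \left(5 + 6\right) 0\right)^{2} = \left(0 - 11 \cdot 0\right)^{2} = \left(0 - 0\right)^{2} = \left(0 + 0\right)^{2} = 0^{2} = 0$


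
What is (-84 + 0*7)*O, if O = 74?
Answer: -6216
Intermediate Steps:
(-84 + 0*7)*O = (-84 + 0*7)*74 = (-84 + 0)*74 = -84*74 = -6216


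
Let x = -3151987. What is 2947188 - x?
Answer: 6099175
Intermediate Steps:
2947188 - x = 2947188 - 1*(-3151987) = 2947188 + 3151987 = 6099175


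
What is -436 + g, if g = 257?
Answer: -179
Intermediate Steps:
-436 + g = -436 + 257 = -179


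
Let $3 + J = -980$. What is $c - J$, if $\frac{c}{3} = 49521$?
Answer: $149546$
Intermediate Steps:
$c = 148563$ ($c = 3 \cdot 49521 = 148563$)
$J = -983$ ($J = -3 - 980 = -983$)
$c - J = 148563 - -983 = 148563 + 983 = 149546$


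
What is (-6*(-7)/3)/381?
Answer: 14/381 ≈ 0.036745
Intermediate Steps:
(-6*(-7)/3)/381 = (42*(⅓))*(1/381) = 14*(1/381) = 14/381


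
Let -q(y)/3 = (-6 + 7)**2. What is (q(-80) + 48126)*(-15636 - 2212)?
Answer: -858899304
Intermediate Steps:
q(y) = -3 (q(y) = -3*(-6 + 7)**2 = -3*1**2 = -3*1 = -3)
(q(-80) + 48126)*(-15636 - 2212) = (-3 + 48126)*(-15636 - 2212) = 48123*(-17848) = -858899304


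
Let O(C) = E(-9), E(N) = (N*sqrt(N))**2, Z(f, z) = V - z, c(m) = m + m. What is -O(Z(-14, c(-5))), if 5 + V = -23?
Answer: 729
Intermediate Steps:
V = -28 (V = -5 - 23 = -28)
c(m) = 2*m
Z(f, z) = -28 - z
E(N) = N**3 (E(N) = (N**(3/2))**2 = N**3)
O(C) = -729 (O(C) = (-9)**3 = -729)
-O(Z(-14, c(-5))) = -1*(-729) = 729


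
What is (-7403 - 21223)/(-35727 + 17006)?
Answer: 28626/18721 ≈ 1.5291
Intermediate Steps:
(-7403 - 21223)/(-35727 + 17006) = -28626/(-18721) = -28626*(-1/18721) = 28626/18721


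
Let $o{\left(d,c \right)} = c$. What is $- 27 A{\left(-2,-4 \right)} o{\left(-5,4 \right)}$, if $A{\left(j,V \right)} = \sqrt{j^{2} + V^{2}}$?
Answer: $- 216 \sqrt{5} \approx -482.99$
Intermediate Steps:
$A{\left(j,V \right)} = \sqrt{V^{2} + j^{2}}$
$- 27 A{\left(-2,-4 \right)} o{\left(-5,4 \right)} = - 27 \sqrt{\left(-4\right)^{2} + \left(-2\right)^{2}} \cdot 4 = - 27 \sqrt{16 + 4} \cdot 4 = - 27 \sqrt{20} \cdot 4 = - 27 \cdot 2 \sqrt{5} \cdot 4 = - 54 \sqrt{5} \cdot 4 = - 216 \sqrt{5}$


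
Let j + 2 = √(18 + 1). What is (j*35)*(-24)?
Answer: 1680 - 840*√19 ≈ -1981.5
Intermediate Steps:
j = -2 + √19 (j = -2 + √(18 + 1) = -2 + √19 ≈ 2.3589)
(j*35)*(-24) = ((-2 + √19)*35)*(-24) = (-70 + 35*√19)*(-24) = 1680 - 840*√19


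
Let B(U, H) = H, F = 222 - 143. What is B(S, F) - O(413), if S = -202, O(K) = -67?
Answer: 146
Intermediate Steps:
F = 79
B(S, F) - O(413) = 79 - 1*(-67) = 79 + 67 = 146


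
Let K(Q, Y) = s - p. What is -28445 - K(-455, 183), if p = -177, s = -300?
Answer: -28322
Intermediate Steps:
K(Q, Y) = -123 (K(Q, Y) = -300 - 1*(-177) = -300 + 177 = -123)
-28445 - K(-455, 183) = -28445 - 1*(-123) = -28445 + 123 = -28322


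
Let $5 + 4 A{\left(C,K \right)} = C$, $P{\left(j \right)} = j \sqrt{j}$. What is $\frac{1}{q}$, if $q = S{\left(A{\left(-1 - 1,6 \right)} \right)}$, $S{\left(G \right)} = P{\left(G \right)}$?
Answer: $\frac{8 i \sqrt{7}}{49} \approx 0.43196 i$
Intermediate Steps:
$P{\left(j \right)} = j^{\frac{3}{2}}$
$A{\left(C,K \right)} = - \frac{5}{4} + \frac{C}{4}$
$S{\left(G \right)} = G^{\frac{3}{2}}$
$q = - \frac{7 i \sqrt{7}}{8}$ ($q = \left(- \frac{5}{4} + \frac{-1 - 1}{4}\right)^{\frac{3}{2}} = \left(- \frac{5}{4} + \frac{1}{4} \left(-2\right)\right)^{\frac{3}{2}} = \left(- \frac{5}{4} - \frac{1}{2}\right)^{\frac{3}{2}} = \left(- \frac{7}{4}\right)^{\frac{3}{2}} = - \frac{7 i \sqrt{7}}{8} \approx - 2.315 i$)
$\frac{1}{q} = \frac{1}{\left(- \frac{7}{8}\right) i \sqrt{7}} = \frac{8 i \sqrt{7}}{49}$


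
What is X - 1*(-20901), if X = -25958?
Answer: -5057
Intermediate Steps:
X - 1*(-20901) = -25958 - 1*(-20901) = -25958 + 20901 = -5057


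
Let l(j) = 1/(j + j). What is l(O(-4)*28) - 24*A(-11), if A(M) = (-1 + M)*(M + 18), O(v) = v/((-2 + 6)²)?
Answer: 28223/14 ≈ 2015.9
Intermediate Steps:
O(v) = v/16 (O(v) = v/(4²) = v/16)
l(j) = 1/(2*j)
A(M) = (-1 + M)*(18 + M)
l(O(-4)*28) - 24*A(-11) = 1/(2*((((1/16)*(-4))*28))) - 24*(-18 + (-11)² + 17*(-11)) = 1/(2*((-¼*28))) - 24*(-18 + 121 - 187) = (½)/(-7) - 24*(-84) = (½)*(-⅐) + 2016 = -1/14 + 2016 = 28223/14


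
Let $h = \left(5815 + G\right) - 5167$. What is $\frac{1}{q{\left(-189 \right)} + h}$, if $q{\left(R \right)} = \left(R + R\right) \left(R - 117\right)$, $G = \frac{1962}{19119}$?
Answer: $\frac{6373}{741282522} \approx 8.5973 \cdot 10^{-6}$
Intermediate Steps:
$G = \frac{654}{6373}$ ($G = 1962 \cdot \frac{1}{19119} = \frac{654}{6373} \approx 0.10262$)
$q{\left(R \right)} = 2 R \left(-117 + R\right)$
$h = \frac{4130358}{6373}$ ($h = \left(5815 + \frac{654}{6373}\right) - 5167 = \frac{37059649}{6373} - 5167 = \frac{4130358}{6373} \approx 648.1$)
$\frac{1}{q{\left(-189 \right)} + h} = \frac{1}{2 \left(-189\right) \left(-117 - 189\right) + \frac{4130358}{6373}} = \frac{1}{2 \left(-189\right) \left(-306\right) + \frac{4130358}{6373}} = \frac{1}{115668 + \frac{4130358}{6373}} = \frac{1}{\frac{741282522}{6373}} = \frac{6373}{741282522}$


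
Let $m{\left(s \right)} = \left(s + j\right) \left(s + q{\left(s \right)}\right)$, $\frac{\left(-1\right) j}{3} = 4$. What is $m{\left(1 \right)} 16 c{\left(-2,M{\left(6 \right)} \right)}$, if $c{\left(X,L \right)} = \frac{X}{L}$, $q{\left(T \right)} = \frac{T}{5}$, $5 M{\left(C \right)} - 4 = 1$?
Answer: $\frac{2112}{5} \approx 422.4$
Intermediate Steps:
$j = -12$ ($j = \left(-3\right) 4 = -12$)
$M{\left(C \right)} = 1$ ($M{\left(C \right)} = \frac{4}{5} + \frac{1}{5} \cdot 1 = \frac{4}{5} + \frac{1}{5} = 1$)
$q{\left(T \right)} = \frac{T}{5}$ ($q{\left(T \right)} = T \frac{1}{5} = \frac{T}{5}$)
$m{\left(s \right)} = \frac{6 s \left(-12 + s\right)}{5}$ ($m{\left(s \right)} = \left(s - 12\right) \left(s + \frac{s}{5}\right) = \left(-12 + s\right) \frac{6 s}{5} = \frac{6 s \left(-12 + s\right)}{5}$)
$m{\left(1 \right)} 16 c{\left(-2,M{\left(6 \right)} \right)} = \frac{6}{5} \cdot 1 \left(-12 + 1\right) 16 \left(- \frac{2}{1}\right) = \frac{6}{5} \cdot 1 \left(-11\right) 16 \left(\left(-2\right) 1\right) = \left(- \frac{66}{5}\right) 16 \left(-2\right) = \left(- \frac{1056}{5}\right) \left(-2\right) = \frac{2112}{5}$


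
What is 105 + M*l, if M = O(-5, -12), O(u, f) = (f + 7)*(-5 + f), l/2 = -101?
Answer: -17065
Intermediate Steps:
l = -202 (l = 2*(-101) = -202)
O(u, f) = (-5 + f)*(7 + f) (O(u, f) = (7 + f)*(-5 + f) = (-5 + f)*(7 + f))
M = 85 (M = -35 + (-12)**2 + 2*(-12) = -35 + 144 - 24 = 85)
105 + M*l = 105 + 85*(-202) = 105 - 17170 = -17065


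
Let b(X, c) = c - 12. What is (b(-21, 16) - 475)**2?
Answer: 221841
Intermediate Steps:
b(X, c) = -12 + c
(b(-21, 16) - 475)**2 = ((-12 + 16) - 475)**2 = (4 - 475)**2 = (-471)**2 = 221841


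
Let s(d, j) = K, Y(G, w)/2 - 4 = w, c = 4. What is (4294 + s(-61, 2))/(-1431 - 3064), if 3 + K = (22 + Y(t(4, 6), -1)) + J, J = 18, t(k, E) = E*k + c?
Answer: -4337/4495 ≈ -0.96485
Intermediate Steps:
t(k, E) = 4 + E*k (t(k, E) = E*k + 4 = 4 + E*k)
Y(G, w) = 8 + 2*w
K = 43 (K = -3 + ((22 + (8 + 2*(-1))) + 18) = -3 + ((22 + (8 - 2)) + 18) = -3 + ((22 + 6) + 18) = -3 + (28 + 18) = -3 + 46 = 43)
s(d, j) = 43
(4294 + s(-61, 2))/(-1431 - 3064) = (4294 + 43)/(-1431 - 3064) = 4337/(-4495) = 4337*(-1/4495) = -4337/4495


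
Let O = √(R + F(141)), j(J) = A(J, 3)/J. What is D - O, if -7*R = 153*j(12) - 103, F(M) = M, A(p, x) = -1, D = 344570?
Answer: 344570 - √30877/14 ≈ 3.4456e+5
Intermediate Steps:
j(J) = -1/J
R = 463/28 (R = -(153*(-1/12) - 103)/7 = -(-51/4 - 103)/7 = -⅐*(-463/4) = 463/28 ≈ 16.536)
O = √30877/14 (O = √(463/28 + 141) = √(4411/28) = √30877/14 ≈ 12.551)
D - O = 344570 - √30877/14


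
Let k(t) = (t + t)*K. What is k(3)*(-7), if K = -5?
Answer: 210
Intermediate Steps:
k(t) = -10*t (k(t) = (t + t)*(-5) = (2*t)*(-5) = -10*t)
k(3)*(-7) = -10*3*(-7) = -30*(-7) = 210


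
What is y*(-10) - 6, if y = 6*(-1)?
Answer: 54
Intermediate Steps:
y = -6
y*(-10) - 6 = -6*(-10) - 6 = 60 - 6 = 54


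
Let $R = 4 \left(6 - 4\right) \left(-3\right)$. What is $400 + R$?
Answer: $376$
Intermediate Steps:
$R = -24$ ($R = 4 \cdot 2 \left(-3\right) = 8 \left(-3\right) = -24$)
$400 + R = 400 - 24 = 376$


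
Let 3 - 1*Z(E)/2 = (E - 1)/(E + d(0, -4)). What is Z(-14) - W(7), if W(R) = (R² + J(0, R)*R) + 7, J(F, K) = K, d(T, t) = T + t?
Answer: -302/3 ≈ -100.67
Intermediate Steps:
Z(E) = 6 - 2*(-1 + E)/(-4 + E) (Z(E) = 6 - 2*(E - 1)/(E + (0 - 4)) = 6 - 2*(-1 + E)/(E - 4) = 6 - 2*(-1 + E)/(-4 + E))
W(R) = 7 + 2*R² (W(R) = (R² + R*R) + 7 = (R² + R²) + 7 = 2*R² + 7 = 7 + 2*R²)
Z(-14) - W(7) = 2*(-11 + 2*(-14))/(-4 - 14) - (7 + 2*7²) = 2*(-11 - 28)/(-18) - (7 + 2*49) = 2*(-1/18)*(-39) - (7 + 98) = 13/3 - 1*105 = 13/3 - 105 = -302/3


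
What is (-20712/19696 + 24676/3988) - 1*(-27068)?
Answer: 66454098597/2454614 ≈ 27073.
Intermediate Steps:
(-20712/19696 + 24676/3988) - 1*(-27068) = (-20712*1/19696 + 24676*(1/3988)) + 27068 = (-2589/2462 + 6169/997) + 27068 = 12606845/2454614 + 27068 = 66454098597/2454614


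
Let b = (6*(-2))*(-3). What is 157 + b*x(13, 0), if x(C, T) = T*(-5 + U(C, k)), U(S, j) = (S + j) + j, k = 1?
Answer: 157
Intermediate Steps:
U(S, j) = S + 2*j
x(C, T) = T*(-3 + C) (x(C, T) = T*(-5 + (C + 2*1)) = T*(-5 + (C + 2)) = T*(-5 + (2 + C)) = T*(-3 + C))
b = 36 (b = -12*(-3) = 36)
157 + b*x(13, 0) = 157 + 36*(0*(-3 + 13)) = 157 + 36*(0*10) = 157 + 36*0 = 157 + 0 = 157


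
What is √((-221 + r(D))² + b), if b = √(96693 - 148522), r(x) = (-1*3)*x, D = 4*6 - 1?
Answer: √(84100 + I*√51829) ≈ 290.0 + 0.393*I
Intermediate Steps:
D = 23 (D = 24 - 1 = 23)
r(x) = -3*x
b = I*√51829 (b = √(-51829) = I*√51829 ≈ 227.66*I)
√((-221 + r(D))² + b) = √((-221 - 3*23)² + I*√51829) = √((-221 - 69)² + I*√51829) = √((-290)² + I*√51829) = √(84100 + I*√51829)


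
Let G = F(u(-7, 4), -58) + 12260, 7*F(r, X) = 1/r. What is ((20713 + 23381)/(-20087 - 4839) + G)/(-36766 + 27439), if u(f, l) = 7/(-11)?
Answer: -2495268408/1898625883 ≈ -1.3142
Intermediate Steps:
u(f, l) = -7/11 (u(f, l) = 7*(-1/11) = -7/11)
F(r, X) = 1/(7*r)
G = 600729/49 (G = 1/(7*(-7/11)) + 12260 = (⅐)*(-11/7) + 12260 = -11/49 + 12260 = 600729/49 ≈ 12260.)
((20713 + 23381)/(-20087 - 4839) + G)/(-36766 + 27439) = ((20713 + 23381)/(-20087 - 4839) + 600729/49)/(-36766 + 27439) = (44094/(-24926) + 600729/49)/(-9327) = (44094*(-1/24926) + 600729/49)*(-1/9327) = (-22047/12463 + 600729/49)*(-1/9327) = (7485805224/610687)*(-1/9327) = -2495268408/1898625883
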